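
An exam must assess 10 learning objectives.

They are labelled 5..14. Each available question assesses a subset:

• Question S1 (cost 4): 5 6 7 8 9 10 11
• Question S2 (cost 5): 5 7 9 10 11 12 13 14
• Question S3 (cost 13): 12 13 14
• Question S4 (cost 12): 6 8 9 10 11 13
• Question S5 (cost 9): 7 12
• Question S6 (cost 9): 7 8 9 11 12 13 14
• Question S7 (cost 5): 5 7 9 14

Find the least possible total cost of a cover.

S1, S2 together cover every objective (S1 ∪ S2 = {5, 6, 7, 8, 9, 10, 11, 12, 13, 14}); total cost 4 + 5 = 9.
No covering selection has total cost below 9.

9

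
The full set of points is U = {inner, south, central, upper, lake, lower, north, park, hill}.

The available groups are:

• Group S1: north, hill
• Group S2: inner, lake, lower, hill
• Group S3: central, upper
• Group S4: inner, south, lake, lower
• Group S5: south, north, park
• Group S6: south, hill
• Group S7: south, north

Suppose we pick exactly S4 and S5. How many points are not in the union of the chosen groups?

3

Union of S4, S5 = {inner, south, lake, lower, north, park}.
Not covered: central, upper, hill — 3 points.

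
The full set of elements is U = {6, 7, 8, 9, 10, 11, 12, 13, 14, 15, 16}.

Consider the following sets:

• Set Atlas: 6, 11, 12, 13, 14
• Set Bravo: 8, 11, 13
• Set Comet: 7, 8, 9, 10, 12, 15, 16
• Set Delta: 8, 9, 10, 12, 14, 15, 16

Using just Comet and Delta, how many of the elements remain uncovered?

Union of Comet, Delta = {7, 8, 9, 10, 12, 14, 15, 16}.
Not covered: 6, 11, 13 — 3 elements.

3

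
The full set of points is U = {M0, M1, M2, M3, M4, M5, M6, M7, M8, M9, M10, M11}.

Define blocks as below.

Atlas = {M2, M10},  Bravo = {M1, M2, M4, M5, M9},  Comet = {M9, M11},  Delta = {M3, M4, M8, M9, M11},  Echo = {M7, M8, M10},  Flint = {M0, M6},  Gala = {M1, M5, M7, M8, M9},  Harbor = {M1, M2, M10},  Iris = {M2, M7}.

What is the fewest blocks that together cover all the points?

Delta and Flint and Gala and Harbor together: Delta ∪ Flint ∪ Gala ∪ Harbor = {M0, M1, M2, M3, M4, M5, M6, M7, M8, M9, M10, M11} — every point is covered.
Only Delta contains M3, so Delta is forced; the remaining 7 points need at least 3 more blocks (each remaining block adds at most 3) — so at least 4 blocks are needed, and 4 is optimal.

4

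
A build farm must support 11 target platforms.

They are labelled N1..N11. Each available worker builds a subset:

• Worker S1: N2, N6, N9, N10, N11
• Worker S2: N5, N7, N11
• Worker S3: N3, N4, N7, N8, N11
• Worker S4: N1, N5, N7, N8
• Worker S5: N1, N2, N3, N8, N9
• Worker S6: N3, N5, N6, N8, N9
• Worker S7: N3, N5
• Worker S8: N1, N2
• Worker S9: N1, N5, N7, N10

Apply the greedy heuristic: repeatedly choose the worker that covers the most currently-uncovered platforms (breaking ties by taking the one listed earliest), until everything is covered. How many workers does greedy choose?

3

Greedy: pick S1 (covers 5 new) → pick S3 (covers 4 new) → pick S4 (covers 2 new). Total picks: 3.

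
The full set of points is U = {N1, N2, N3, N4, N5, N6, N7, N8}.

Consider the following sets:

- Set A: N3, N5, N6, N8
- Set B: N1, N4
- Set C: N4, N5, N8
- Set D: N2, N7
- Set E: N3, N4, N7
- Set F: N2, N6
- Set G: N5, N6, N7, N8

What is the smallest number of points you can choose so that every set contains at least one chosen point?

The 3 points {N2, N4, N8} hit every set.
The sets A, B, D are pairwise disjoint, so any hitting set needs a separate point for each — at least 3. Hence 3 is optimal.

3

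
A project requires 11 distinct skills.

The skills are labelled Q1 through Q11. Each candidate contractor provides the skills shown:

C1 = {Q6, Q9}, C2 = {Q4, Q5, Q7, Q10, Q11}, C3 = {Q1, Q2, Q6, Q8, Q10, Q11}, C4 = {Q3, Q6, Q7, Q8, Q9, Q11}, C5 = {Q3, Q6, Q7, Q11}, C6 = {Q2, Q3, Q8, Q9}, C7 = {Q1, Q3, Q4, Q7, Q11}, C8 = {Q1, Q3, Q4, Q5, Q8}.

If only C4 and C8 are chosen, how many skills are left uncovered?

2

Union of C4, C8 = {Q1, Q3, Q4, Q5, Q6, Q7, Q8, Q9, Q11}.
Not covered: Q2, Q10 — 2 skills.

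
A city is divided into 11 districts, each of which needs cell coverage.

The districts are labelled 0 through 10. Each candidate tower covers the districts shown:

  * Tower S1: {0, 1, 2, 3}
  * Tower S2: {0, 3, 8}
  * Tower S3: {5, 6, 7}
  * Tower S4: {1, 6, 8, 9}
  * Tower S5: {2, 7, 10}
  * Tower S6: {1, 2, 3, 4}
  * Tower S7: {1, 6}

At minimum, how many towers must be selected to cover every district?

S2 and S3 and S4 and S5 and S6 together: S2 ∪ S3 ∪ S4 ∪ S5 ∪ S6 = {0, 1, 2, 3, 4, 5, 6, 7, 8, 9, 10} — every district is covered.
No 4 of the 7 towers cover everything (all 35 combinations miss at least one district), so 5 is optimal.

5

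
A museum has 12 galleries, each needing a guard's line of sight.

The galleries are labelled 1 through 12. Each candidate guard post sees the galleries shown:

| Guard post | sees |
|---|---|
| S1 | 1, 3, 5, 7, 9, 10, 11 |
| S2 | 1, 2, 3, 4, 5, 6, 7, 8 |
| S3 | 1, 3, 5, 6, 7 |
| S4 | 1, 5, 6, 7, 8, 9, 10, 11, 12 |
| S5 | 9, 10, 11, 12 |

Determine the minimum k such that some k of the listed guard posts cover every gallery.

2

S2 and S5 together: S2 ∪ S5 = {1, 2, 3, 4, 5, 6, 7, 8, 9, 10, 11, 12} — every gallery is covered.
No single guard post has all 12 galleries (the largest, S4, has 9), so 2 is optimal.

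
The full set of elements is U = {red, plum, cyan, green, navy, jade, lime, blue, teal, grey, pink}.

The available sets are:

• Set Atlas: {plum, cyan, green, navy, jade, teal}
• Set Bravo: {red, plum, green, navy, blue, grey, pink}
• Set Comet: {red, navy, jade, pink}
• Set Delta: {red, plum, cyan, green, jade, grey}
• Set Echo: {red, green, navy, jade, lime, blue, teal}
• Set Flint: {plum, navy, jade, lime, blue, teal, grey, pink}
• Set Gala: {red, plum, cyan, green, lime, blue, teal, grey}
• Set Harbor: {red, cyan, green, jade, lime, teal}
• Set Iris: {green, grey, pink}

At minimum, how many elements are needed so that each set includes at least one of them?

Take H = {green, pink}. Each listed set contains at least one of these, so H is a hitting set of size 2.
No single element lies in every set, so at least 2 are needed and 2 is optimal.

2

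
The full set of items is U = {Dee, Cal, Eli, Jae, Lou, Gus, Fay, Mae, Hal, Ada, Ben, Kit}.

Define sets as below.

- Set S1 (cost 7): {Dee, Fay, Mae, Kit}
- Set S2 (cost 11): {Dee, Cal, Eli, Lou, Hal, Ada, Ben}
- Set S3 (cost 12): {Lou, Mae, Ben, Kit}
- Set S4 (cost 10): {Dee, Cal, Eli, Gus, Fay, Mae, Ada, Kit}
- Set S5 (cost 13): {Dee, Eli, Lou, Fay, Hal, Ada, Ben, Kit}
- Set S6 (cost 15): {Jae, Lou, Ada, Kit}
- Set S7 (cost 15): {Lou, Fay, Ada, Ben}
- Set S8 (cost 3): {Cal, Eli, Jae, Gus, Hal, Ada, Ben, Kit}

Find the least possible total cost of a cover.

21

S1, S2, S8 together cover every item (S1 ∪ S2 ∪ S8 = {Dee, Cal, Eli, Jae, Lou, Gus, Fay, Mae, Hal, Ada, Ben, Kit}); total cost 7 + 11 + 3 = 21.
No covering selection has total cost below 21.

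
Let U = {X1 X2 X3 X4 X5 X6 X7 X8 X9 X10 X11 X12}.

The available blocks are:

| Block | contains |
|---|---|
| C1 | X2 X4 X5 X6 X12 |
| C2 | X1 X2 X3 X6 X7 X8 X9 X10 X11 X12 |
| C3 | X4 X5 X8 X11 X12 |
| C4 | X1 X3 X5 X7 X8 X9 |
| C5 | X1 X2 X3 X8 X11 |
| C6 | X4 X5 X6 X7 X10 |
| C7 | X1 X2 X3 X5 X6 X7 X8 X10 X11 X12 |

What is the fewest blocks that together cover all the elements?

Take {C2, C3}. Their union is {X1, X2, X3, X4, X5, X6, X7, X8, X9, X10, X11, X12}, which is all 12 elements.
No single block has all 12 elements (the largest, C2, has 10), so 2 is optimal.

2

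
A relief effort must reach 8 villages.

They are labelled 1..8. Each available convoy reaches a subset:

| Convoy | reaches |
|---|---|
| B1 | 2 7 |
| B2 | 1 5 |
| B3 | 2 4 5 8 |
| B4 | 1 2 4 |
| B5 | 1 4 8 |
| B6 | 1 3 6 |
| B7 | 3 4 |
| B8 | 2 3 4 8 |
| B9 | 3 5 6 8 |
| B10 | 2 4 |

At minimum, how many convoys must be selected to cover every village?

Take {B1, B3, B6}. Their union is {1, 2, 3, 4, 5, 6, 7, 8}, which is all 8 villages.
Only B1 contains 7, so B1 is forced; the remaining 6 villages need at least 2 more convoys (each remaining convoy adds at most 4) — so at least 3 convoys are needed, and 3 is optimal.

3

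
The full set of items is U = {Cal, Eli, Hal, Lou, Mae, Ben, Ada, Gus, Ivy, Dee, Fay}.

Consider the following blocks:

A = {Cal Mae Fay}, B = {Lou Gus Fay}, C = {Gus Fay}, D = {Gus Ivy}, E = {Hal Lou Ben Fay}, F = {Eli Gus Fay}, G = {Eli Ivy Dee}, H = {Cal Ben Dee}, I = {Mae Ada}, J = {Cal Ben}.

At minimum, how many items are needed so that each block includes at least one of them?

T = {Mae, Ben, Gus, Dee} meets every block (each contains at least one member of T), and |T| = 4.
The blocks B, G, I, J are pairwise disjoint, so any hitting set needs a separate item for each — at least 4. Hence 4 is optimal.

4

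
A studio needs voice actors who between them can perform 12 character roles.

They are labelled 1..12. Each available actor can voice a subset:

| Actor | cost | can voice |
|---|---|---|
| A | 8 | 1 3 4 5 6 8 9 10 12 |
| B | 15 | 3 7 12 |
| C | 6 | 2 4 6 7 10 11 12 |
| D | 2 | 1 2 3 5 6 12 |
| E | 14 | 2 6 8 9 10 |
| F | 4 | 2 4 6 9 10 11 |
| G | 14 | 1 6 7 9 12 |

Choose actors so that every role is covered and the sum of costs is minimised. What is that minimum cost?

A, C together cover every role (A ∪ C = {1, 2, 3, 4, 5, 6, 7, 8, 9, 10, 11, 12}); total cost 8 + 6 = 14.
The greedy pick D, F, C, A costs 20; no covering selection beats 14.

14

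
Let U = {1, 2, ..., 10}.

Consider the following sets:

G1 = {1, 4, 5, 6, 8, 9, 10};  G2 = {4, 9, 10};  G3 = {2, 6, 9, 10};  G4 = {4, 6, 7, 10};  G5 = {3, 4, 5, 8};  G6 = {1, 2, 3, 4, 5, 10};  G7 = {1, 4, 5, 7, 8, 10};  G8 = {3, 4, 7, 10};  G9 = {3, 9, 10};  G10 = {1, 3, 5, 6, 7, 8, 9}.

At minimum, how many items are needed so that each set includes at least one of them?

The 2 items {3, 10} hit every set.
The sets G3, G5 are pairwise disjoint, so any hitting set needs a separate item for each — at least 2. Hence 2 is optimal.

2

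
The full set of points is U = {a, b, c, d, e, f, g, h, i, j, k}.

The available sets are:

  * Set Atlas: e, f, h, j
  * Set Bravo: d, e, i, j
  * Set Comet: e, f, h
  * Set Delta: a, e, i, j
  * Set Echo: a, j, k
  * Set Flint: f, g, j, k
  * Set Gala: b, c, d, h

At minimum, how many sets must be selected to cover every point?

3

Take {Delta, Flint, Gala}. Their union is {a, b, c, d, e, f, g, h, i, j, k}, which is all 11 points.
Each set has at most 4 points, and 2·4 = 8 < 11 — so at least 3 sets are needed, and 3 is optimal.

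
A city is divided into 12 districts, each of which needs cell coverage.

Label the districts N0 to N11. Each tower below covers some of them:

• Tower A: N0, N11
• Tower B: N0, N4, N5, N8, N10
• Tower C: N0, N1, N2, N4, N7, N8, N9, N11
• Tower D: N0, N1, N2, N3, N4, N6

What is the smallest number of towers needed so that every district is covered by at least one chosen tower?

B and C and D together: B ∪ C ∪ D = {N0, N1, N2, N3, N4, N5, N6, N7, N8, N9, N10, N11} — every district is covered.
Only D contains N3, so D is forced; the remaining 6 districts need at least 2 more towers (each remaining tower adds at most 4) — so at least 3 towers are needed, and 3 is optimal.

3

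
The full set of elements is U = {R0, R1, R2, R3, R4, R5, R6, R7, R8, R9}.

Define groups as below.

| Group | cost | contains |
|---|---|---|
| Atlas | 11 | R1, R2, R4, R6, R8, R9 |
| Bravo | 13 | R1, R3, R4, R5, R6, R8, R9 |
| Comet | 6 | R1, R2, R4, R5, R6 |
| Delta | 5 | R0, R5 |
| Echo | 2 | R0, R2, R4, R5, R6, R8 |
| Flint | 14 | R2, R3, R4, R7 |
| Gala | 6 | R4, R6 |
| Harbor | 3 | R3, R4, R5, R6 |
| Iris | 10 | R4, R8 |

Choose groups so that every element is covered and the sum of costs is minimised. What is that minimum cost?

27

Atlas, Echo, Flint together cover every element (Atlas ∪ Echo ∪ Flint = {R0, R1, R2, R3, R4, R5, R6, R7, R8, R9}); total cost 11 + 2 + 14 = 27.
The greedy pick Echo, Harbor, Atlas, Flint costs 30; no covering selection beats 27.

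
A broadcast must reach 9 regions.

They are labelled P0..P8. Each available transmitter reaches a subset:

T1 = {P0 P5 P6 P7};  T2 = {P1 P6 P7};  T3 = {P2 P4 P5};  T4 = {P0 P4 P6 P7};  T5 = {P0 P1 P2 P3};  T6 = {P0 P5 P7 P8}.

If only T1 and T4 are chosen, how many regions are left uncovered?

4

Union of T1, T4 = {P0, P4, P5, P6, P7}.
Not covered: P1, P2, P3, P8 — 4 regions.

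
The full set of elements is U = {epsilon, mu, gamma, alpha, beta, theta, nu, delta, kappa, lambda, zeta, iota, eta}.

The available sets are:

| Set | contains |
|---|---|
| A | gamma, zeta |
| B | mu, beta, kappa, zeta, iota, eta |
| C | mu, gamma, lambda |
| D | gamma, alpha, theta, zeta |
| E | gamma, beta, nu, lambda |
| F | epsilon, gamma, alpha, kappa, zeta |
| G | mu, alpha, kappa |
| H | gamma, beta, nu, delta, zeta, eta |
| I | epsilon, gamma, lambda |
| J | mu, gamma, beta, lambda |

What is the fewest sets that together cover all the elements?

4

B, D, H, and I cover everything between them: the union {epsilon, mu, gamma, alpha, beta, theta, nu, delta, kappa, lambda, zeta, iota, eta} is all of U.
Only H contains delta, so H is forced; the remaining 7 elements need at least 3 more sets (each remaining set adds at most 3) — so at least 4 sets are needed, and 4 is optimal.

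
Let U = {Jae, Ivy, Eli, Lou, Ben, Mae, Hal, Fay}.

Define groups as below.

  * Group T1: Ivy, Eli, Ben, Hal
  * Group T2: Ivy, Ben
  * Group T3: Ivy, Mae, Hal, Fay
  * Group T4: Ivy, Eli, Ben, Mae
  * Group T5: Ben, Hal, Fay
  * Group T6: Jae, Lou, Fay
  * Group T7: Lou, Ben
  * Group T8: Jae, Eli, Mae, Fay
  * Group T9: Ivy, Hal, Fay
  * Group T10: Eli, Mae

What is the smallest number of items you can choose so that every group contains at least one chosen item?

3

Take H = {Ben, Mae, Fay}. Each listed group contains at least one of these, so H is a hitting set of size 3.
The groups T2, T6, T10 are pairwise disjoint, so any hitting set needs a separate item for each — at least 3. Hence 3 is optimal.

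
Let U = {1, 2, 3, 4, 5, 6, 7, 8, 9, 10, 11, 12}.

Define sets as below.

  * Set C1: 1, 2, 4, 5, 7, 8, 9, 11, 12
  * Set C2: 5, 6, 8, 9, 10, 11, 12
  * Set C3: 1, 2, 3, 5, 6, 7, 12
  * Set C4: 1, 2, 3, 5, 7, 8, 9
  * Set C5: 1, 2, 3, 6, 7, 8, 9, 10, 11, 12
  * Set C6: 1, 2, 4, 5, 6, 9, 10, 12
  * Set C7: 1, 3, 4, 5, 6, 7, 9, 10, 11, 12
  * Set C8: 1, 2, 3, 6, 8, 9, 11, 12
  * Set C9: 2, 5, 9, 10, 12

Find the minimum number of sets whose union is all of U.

2

Take {C5, C7}. Their union is {1, 2, 3, 4, 5, 6, 7, 8, 9, 10, 11, 12}, which is all 12 points.
No single set has all 12 points (the largest, C5, has 10), so 2 is optimal.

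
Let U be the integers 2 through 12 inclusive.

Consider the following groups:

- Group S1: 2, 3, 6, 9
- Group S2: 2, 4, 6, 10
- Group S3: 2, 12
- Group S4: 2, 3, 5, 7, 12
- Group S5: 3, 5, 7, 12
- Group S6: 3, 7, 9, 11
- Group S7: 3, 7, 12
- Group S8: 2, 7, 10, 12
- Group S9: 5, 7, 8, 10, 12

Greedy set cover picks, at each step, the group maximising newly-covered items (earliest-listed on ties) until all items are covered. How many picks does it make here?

Greedy: pick S4 (covers 5 new) → pick S2 (covers 3 new) → pick S6 (covers 2 new) → pick S9 (covers 1 new). Total picks: 4.
(The true minimum cover uses only 3 groups, so greedy is not optimal here.)

4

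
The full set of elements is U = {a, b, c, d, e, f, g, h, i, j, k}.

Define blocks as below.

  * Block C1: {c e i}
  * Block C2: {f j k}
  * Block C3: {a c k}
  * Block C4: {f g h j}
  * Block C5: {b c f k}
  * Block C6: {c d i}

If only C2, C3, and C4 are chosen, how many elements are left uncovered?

4

Union of C2, C3, C4 = {a, c, f, g, h, j, k}.
Not covered: b, d, e, i — 4 elements.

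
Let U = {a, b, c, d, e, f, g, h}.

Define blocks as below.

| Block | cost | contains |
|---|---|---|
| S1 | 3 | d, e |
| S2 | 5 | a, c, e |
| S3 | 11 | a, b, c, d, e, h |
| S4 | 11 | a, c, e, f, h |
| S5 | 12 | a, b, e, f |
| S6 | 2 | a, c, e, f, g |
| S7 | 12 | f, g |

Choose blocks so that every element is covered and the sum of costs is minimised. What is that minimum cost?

13

S3, S6 together cover every element (S3 ∪ S6 = {a, b, c, d, e, f, g, h}); total cost 11 + 2 = 13.
The greedy pick S6, S1, S3 costs 16; no covering selection beats 13.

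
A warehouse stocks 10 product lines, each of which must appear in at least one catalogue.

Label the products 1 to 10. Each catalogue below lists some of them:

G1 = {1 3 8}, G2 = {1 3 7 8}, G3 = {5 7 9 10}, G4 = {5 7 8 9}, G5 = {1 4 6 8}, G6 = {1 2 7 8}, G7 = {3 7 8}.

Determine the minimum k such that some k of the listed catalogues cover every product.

4

Take {G2, G3, G5, G6}. Their union is {1, 2, 3, 4, 5, 6, 7, 8, 9, 10}, which is all 10 products.
No 3 of the 7 catalogues cover everything (all 35 combinations miss at least one product), so 4 is optimal.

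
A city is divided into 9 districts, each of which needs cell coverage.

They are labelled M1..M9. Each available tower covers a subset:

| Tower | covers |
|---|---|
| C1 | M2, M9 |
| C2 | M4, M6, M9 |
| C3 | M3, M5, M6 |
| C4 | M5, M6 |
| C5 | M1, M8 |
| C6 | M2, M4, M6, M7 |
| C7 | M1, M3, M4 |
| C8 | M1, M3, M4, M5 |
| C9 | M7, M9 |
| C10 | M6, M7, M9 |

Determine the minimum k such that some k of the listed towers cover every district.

4

C1 and C3 and C5 and C6 together: C1 ∪ C3 ∪ C5 ∪ C6 = {M1, M2, M3, M4, M5, M6, M7, M8, M9} — every district is covered.
No 3 of the 10 towers cover everything (all 120 combinations miss at least one district), so 4 is optimal.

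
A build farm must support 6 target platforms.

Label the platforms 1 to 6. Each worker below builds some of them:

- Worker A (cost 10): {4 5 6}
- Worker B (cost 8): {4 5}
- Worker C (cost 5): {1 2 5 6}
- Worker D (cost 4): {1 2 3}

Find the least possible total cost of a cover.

14

A, D together cover every platform (A ∪ D = {1, 2, 3, 4, 5, 6}); total cost 10 + 4 = 14.
The greedy pick C, D, B costs 17; no covering selection beats 14.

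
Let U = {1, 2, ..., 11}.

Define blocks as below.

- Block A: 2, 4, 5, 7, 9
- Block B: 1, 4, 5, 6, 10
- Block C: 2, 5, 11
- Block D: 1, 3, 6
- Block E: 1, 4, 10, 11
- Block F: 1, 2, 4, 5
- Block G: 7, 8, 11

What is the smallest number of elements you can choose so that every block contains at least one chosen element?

H = {1, 2, 7} meets every block (each contains at least one member of H), and |H| = 3.
No choice of 2 elements meets every block, so 3 is the minimum.

3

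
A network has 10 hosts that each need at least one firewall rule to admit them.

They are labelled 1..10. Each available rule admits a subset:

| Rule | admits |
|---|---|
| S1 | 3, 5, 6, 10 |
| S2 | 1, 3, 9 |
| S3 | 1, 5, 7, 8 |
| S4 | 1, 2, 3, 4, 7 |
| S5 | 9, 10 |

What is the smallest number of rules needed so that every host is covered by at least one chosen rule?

Take {S1, S3, S4, S5}. Their union is {1, 2, 3, 4, 5, 6, 7, 8, 9, 10}, which is all 10 hosts.
No 3 of the 5 rules cover everything (all 10 combinations miss at least one host), so 4 is optimal.

4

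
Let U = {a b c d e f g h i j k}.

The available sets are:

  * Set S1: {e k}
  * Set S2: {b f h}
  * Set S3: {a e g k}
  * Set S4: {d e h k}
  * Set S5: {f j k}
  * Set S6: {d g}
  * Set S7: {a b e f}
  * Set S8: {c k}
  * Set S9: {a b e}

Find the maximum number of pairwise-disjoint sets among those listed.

S6, S8, S9 are pairwise disjoint (S6={d,g}; S8={c,k}; S9={a,b,e}).
Every remaining set overlaps one of these, and no 4 of the listed sets are pairwise disjoint, so 3 is the maximum.

3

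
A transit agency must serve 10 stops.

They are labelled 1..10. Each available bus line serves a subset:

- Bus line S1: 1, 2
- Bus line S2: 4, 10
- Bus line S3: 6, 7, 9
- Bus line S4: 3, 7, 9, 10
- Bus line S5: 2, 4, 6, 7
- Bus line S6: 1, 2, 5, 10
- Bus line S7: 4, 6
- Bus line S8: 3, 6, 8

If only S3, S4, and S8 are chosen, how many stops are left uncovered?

Union of S3, S4, S8 = {3, 6, 7, 8, 9, 10}.
Not covered: 1, 2, 4, 5 — 4 stops.

4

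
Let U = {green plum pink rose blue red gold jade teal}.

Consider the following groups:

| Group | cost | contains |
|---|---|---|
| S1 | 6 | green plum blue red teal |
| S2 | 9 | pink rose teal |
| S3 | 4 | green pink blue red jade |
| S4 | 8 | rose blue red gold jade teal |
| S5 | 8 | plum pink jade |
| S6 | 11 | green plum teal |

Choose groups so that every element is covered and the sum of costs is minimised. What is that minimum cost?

18

S1, S3, S4 together cover every element (S1 ∪ S3 ∪ S4 = {green, plum, pink, rose, blue, red, gold, jade, teal}); total cost 6 + 4 + 8 = 18.
No covering selection has total cost below 18.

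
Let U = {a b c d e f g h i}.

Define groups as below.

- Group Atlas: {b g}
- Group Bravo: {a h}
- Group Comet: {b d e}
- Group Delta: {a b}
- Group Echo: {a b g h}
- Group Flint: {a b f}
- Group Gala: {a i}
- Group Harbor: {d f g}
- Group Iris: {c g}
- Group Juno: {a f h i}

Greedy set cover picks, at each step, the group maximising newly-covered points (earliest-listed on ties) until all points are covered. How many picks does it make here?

4

Greedy: pick Echo (covers 4 new) → pick Comet (covers 2 new) → pick Juno (covers 2 new) → pick Iris (covers 1 new). Total picks: 4.
(The true minimum cover uses only 3 groups, so greedy is not optimal here.)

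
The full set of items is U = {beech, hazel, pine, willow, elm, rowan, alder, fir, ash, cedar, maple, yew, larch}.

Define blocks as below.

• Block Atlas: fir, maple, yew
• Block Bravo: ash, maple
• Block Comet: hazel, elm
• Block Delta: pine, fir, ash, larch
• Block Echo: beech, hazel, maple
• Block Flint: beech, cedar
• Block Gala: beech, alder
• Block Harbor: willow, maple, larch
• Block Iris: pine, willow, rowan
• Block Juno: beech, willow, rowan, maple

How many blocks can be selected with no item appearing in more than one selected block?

4

Bravo, Comet, Flint, Iris are pairwise disjoint (Bravo={ash,maple}; Comet={hazel,elm}; Flint={beech,cedar}; Iris={pine,willow,rowan}).
Every remaining block overlaps one of these, and no 5 of the listed blocks are pairwise disjoint, so 4 is the maximum.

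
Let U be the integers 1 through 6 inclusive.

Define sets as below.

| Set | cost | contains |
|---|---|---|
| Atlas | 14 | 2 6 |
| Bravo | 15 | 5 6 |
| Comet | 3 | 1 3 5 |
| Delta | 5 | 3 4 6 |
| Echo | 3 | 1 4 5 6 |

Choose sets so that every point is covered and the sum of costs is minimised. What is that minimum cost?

Atlas, Comet, Echo together cover every point (Atlas ∪ Comet ∪ Echo = {1, 2, 3, 4, 5, 6}); total cost 14 + 3 + 3 = 20.
No covering selection has total cost below 20.

20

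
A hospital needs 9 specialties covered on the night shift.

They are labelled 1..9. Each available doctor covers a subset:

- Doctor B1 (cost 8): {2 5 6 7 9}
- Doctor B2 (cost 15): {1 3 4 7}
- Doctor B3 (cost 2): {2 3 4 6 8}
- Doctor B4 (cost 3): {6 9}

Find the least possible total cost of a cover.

25

B1, B2, B3 together cover every specialty (B1 ∪ B2 ∪ B3 = {1, 2, 3, 4, 5, 6, 7, 8, 9}); total cost 8 + 15 + 2 = 25.
No covering selection has total cost below 25.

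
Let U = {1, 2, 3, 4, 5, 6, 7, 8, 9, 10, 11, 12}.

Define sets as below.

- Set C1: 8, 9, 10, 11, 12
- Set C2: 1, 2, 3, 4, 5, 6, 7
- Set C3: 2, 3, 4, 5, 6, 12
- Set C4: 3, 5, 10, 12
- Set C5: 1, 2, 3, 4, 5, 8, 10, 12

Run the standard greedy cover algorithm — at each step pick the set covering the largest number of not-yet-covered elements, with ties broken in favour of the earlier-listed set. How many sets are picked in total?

3

Greedy: pick C5 (covers 8 new) → pick C1 (covers 2 new) → pick C2 (covers 2 new). Total picks: 3.
(The true minimum cover uses only 2 sets, so greedy is not optimal here.)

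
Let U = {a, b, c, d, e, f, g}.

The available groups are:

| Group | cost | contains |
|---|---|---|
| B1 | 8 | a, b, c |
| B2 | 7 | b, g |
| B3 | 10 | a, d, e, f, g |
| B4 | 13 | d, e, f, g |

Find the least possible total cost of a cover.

B1, B3 together cover every point (B1 ∪ B3 = {a, b, c, d, e, f, g}); total cost 8 + 10 = 18.
No covering selection has total cost below 18.

18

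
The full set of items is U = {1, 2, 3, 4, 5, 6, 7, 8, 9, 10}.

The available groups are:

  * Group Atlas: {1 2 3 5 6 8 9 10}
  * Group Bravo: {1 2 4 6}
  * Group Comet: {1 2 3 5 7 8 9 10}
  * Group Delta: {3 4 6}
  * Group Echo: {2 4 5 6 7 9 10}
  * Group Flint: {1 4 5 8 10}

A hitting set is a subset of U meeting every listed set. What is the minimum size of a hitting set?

Take H = {6, 8}. Each listed group contains at least one of these, so H is a hitting set of size 2.
No single item lies in every group, so at least 2 are needed and 2 is optimal.

2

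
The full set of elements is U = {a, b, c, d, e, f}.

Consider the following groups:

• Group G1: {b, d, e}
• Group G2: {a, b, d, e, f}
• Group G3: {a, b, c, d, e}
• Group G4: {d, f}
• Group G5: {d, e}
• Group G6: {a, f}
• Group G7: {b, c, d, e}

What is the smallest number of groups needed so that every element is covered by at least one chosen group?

G2 and G7 together: G2 ∪ G7 = {a, b, c, d, e, f} — every element is covered.
No single group has all 6 elements (the largest, G2, has 5), so 2 is optimal.

2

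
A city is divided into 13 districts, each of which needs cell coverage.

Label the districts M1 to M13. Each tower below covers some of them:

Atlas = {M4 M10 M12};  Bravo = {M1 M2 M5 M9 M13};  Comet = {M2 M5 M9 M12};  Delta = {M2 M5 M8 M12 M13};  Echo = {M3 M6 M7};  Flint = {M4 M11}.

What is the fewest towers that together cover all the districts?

Take {Atlas, Bravo, Delta, Echo, Flint}. Their union is {M1, M2, M3, M4, M5, M6, M7, M8, M9, M10, M11, M12, M13}, which is all 13 districts.
No 4 of the 6 towers cover everything (all 15 combinations miss at least one district), so 5 is optimal.

5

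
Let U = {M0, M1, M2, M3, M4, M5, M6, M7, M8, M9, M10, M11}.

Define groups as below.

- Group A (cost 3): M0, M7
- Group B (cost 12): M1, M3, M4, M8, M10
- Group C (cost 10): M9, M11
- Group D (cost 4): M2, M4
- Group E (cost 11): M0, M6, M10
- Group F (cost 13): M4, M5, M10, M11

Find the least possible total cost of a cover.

53

A, B, C, D, E, F together cover every element (A ∪ B ∪ C ∪ D ∪ E ∪ F = {M0, M1, M2, M3, M4, M5, M6, M7, M8, M9, M10, M11}); total cost 3 + 12 + 10 + 4 + 11 + 13 = 53.
No covering selection has total cost below 53.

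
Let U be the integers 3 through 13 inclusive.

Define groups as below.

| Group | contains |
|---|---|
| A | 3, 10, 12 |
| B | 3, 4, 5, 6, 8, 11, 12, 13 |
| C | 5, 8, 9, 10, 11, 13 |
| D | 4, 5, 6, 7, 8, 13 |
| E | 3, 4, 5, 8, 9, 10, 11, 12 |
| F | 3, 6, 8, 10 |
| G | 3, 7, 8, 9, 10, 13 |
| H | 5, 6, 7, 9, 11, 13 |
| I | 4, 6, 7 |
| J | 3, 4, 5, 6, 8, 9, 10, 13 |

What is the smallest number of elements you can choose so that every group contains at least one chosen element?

T = {6, 10} meets every group (each contains at least one member of T), and |T| = 2.
The groups A, D are pairwise disjoint, so any hitting set needs a separate element for each — at least 2. Hence 2 is optimal.

2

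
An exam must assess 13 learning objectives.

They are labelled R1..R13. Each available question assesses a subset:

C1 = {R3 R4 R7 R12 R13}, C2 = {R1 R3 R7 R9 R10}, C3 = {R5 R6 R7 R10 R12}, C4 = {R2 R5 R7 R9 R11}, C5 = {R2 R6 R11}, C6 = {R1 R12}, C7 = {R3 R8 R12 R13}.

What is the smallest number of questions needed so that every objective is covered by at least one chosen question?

C1 and C2 and C3 and C5 and C7 together: C1 ∪ C2 ∪ C3 ∪ C5 ∪ C7 = {R1, R2, R3, R4, R5, R6, R7, R8, R9, R10, R11, R12, R13} — every objective is covered.
No 4 of the 7 questions cover everything (all 35 combinations miss at least one objective), so 5 is optimal.

5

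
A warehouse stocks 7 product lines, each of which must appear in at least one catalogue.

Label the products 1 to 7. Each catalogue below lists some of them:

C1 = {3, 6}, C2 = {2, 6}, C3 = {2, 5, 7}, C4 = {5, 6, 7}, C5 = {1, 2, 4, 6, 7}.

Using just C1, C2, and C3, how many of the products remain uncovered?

2

Union of C1, C2, C3 = {2, 3, 5, 6, 7}.
Not covered: 1, 4 — 2 products.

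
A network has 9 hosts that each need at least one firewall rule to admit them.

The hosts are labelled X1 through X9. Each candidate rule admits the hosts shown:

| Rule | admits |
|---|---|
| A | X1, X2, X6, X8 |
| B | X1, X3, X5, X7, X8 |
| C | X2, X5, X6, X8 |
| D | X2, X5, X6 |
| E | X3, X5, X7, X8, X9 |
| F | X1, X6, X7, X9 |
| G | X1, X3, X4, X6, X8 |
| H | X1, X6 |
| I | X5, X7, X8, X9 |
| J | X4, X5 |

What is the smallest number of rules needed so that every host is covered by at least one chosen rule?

C and E and G together: C ∪ E ∪ G = {X1, X2, X3, X4, X5, X6, X7, X8, X9} — every host is covered.
No 2 of the 10 rules cover everything (all 45 combinations miss at least one host), so 3 is optimal.

3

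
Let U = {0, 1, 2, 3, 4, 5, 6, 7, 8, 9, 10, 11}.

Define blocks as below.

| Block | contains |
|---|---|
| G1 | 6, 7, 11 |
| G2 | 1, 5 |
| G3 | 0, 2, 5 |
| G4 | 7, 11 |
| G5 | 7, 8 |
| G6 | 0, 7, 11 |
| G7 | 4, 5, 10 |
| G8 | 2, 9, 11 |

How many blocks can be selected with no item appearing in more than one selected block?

3

G5, G7, G8 are pairwise disjoint (G5={7,8}; G7={4,5,10}; G8={2,9,11}).
Every remaining block overlaps one of these, and no 4 of the listed blocks are pairwise disjoint, so 3 is the maximum.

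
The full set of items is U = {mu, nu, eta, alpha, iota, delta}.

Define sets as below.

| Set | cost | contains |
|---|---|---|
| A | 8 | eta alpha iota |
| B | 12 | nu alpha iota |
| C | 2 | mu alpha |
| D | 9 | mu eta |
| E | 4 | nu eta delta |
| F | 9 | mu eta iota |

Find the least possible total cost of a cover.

A, C, E together cover every item (A ∪ C ∪ E = {mu, nu, eta, alpha, iota, delta}); total cost 8 + 2 + 4 = 14.
No covering selection has total cost below 14.

14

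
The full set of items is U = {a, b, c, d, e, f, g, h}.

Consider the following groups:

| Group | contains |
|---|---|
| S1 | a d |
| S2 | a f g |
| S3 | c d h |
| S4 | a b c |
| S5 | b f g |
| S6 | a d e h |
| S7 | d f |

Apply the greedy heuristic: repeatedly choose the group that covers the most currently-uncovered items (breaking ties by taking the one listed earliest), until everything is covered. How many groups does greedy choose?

3

Greedy: pick S6 (covers 4 new) → pick S5 (covers 3 new) → pick S3 (covers 1 new). Total picks: 3.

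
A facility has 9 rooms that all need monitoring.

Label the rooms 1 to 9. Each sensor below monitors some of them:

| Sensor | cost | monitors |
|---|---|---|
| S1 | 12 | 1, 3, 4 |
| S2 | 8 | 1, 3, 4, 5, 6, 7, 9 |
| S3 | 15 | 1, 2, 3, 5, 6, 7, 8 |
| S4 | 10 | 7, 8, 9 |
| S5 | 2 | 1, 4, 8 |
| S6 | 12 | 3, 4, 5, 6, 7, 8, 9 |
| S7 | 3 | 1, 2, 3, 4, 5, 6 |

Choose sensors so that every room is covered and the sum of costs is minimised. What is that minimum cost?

13

S2, S5, S7 together cover every room (S2 ∪ S5 ∪ S7 = {1, 2, 3, 4, 5, 6, 7, 8, 9}); total cost 8 + 2 + 3 = 13.
No covering selection has total cost below 13.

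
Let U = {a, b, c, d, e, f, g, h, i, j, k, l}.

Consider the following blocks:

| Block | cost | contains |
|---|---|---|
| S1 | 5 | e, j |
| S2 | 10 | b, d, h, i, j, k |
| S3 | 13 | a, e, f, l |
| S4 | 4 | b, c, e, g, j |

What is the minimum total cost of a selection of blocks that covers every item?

27

S2, S3, S4 together cover every item (S2 ∪ S3 ∪ S4 = {a, b, c, d, e, f, g, h, i, j, k, l}); total cost 10 + 13 + 4 = 27.
No covering selection has total cost below 27.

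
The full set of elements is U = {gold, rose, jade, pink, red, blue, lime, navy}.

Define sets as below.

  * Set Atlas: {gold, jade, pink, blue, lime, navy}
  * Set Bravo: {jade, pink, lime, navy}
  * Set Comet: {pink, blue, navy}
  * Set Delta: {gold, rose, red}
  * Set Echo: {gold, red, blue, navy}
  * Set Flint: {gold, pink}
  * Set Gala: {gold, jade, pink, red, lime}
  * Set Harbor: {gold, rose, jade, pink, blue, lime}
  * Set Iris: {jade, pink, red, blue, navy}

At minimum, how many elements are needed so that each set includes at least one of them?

The 2 elements {gold, navy} hit every set.
The sets Bravo, Delta are pairwise disjoint, so any hitting set needs a separate element for each — at least 2. Hence 2 is optimal.

2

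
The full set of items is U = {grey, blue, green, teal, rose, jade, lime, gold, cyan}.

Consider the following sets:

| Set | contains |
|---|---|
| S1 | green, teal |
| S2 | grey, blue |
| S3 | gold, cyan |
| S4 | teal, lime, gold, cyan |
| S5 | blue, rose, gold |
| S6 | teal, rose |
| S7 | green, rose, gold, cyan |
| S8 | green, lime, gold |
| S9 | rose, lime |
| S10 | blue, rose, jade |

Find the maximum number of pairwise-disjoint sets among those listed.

4

S1, S2, S3, S9 are pairwise disjoint (S1={green,teal}; S2={grey,blue}; S3={gold,cyan}; S9={rose,lime}).
Every remaining set overlaps one of these, and no 5 of the listed sets are pairwise disjoint, so 4 is the maximum.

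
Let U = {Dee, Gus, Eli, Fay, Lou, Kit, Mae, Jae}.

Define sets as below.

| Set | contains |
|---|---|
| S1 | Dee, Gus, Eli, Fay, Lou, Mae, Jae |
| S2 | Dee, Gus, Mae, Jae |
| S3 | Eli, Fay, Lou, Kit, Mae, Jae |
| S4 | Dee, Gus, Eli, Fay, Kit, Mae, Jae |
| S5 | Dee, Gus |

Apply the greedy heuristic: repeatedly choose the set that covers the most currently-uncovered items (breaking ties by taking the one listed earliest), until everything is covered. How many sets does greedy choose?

2

Greedy: pick S1 (covers 7 new) → pick S3 (covers 1 new). Total picks: 2.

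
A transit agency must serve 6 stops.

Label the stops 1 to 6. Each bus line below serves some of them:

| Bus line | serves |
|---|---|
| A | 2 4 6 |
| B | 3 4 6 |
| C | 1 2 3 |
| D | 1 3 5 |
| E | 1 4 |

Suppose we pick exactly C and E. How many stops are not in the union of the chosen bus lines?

Union of C, E = {1, 2, 3, 4}.
Not covered: 5, 6 — 2 stops.

2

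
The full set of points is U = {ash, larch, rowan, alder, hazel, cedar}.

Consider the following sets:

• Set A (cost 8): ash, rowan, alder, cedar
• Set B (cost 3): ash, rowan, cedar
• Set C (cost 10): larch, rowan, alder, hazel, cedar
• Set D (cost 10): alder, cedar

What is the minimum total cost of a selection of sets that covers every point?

B, C together cover every point (B ∪ C = {ash, larch, rowan, alder, hazel, cedar}); total cost 3 + 10 = 13.
No covering selection has total cost below 13.

13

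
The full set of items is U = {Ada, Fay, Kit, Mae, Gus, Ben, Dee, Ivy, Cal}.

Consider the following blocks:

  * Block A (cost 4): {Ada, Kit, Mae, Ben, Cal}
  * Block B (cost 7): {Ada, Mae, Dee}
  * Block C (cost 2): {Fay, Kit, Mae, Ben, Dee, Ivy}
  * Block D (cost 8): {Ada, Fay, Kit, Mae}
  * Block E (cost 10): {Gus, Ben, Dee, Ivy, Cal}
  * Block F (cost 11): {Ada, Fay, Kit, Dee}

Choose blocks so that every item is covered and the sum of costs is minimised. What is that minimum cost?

A, C, E together cover every item (A ∪ C ∪ E = {Ada, Fay, Kit, Mae, Gus, Ben, Dee, Ivy, Cal}); total cost 4 + 2 + 10 = 16.
No covering selection has total cost below 16.

16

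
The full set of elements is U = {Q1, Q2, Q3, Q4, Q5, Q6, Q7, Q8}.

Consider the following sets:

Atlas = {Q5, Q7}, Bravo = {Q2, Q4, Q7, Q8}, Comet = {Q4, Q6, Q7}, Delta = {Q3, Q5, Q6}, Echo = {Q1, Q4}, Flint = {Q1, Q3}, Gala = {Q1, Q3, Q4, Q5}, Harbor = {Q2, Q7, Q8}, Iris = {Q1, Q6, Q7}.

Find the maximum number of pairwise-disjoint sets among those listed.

Delta, Echo, Harbor are pairwise disjoint (Delta={Q3,Q5,Q6}; Echo={Q1,Q4}; Harbor={Q2,Q7,Q8}).
Every remaining set overlaps one of these, and no 4 of the listed sets are pairwise disjoint, so 3 is the maximum.

3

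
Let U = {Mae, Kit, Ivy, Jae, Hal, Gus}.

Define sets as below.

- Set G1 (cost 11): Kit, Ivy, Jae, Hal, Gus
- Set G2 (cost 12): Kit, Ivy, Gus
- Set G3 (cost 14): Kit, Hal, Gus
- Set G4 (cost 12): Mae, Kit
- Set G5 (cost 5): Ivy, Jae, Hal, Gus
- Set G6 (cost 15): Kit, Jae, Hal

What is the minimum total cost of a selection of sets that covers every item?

G4, G5 together cover every item (G4 ∪ G5 = {Mae, Kit, Ivy, Jae, Hal, Gus}); total cost 12 + 5 = 17.
No covering selection has total cost below 17.

17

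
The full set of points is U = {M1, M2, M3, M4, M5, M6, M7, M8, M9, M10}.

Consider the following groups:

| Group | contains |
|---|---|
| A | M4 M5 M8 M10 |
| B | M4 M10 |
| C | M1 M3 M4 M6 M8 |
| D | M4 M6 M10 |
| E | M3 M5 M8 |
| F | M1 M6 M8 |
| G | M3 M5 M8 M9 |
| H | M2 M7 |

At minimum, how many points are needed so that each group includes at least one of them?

T = {M2, M4, M8} meets every group (each contains at least one member of T), and |T| = 3.
The groups D, G, H are pairwise disjoint, so any hitting set needs a separate point for each — at least 3. Hence 3 is optimal.

3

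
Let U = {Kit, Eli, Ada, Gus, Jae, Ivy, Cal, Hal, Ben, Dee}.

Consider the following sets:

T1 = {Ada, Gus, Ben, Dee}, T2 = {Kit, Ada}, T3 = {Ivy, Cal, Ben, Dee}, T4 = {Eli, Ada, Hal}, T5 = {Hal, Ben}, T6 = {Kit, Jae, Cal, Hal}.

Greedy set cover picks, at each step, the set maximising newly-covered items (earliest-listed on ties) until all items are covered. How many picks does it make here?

4

Greedy: pick T1 (covers 4 new) → pick T6 (covers 4 new) → pick T3 (covers 1 new) → pick T4 (covers 1 new). Total picks: 4.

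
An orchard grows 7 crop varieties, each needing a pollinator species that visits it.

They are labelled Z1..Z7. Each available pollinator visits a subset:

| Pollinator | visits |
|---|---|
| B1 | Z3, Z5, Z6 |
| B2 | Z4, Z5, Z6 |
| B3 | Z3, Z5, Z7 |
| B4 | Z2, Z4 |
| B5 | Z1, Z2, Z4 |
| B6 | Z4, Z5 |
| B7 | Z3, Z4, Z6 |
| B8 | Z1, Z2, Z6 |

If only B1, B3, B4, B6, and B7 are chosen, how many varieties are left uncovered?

1

Union of B1, B3, B4, B6, B7 = {Z2, Z3, Z4, Z5, Z6, Z7}.
Not covered: Z1 — 1 variety.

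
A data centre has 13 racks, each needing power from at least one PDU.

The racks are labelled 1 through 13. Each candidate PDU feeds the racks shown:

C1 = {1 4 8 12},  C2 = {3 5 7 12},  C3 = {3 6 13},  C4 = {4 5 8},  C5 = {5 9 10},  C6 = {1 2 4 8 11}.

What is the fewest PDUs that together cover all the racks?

Take {C2, C3, C5, C6}. Their union is {1, 2, 3, 4, 5, 6, 7, 8, 9, 10, 11, 12, 13}, which is all 13 racks.
No 3 of the 6 PDUs cover everything (all 20 combinations miss at least one rack), so 4 is optimal.

4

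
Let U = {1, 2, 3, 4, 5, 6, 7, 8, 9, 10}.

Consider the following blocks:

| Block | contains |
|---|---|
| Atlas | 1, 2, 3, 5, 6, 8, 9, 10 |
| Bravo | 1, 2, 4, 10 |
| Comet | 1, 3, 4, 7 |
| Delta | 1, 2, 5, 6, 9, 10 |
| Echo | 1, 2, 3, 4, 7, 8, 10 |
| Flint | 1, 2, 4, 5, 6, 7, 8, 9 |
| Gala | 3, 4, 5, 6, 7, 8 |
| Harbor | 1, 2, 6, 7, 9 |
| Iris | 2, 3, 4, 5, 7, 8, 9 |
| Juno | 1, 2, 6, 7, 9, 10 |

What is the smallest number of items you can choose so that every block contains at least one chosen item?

2

H = {1, 5} meets every block (each contains at least one member of H), and |H| = 2.
No single item lies in every block, so at least 2 are needed and 2 is optimal.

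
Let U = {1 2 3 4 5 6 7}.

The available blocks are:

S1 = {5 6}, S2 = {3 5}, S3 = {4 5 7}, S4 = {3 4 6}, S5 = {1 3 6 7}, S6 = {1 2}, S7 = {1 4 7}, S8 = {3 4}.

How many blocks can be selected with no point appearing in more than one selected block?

S1, S6, S8 are pairwise disjoint (S1={5,6}; S6={1,2}; S8={3,4}).
Every remaining block overlaps one of these, and no 4 of the listed blocks are pairwise disjoint, so 3 is the maximum.

3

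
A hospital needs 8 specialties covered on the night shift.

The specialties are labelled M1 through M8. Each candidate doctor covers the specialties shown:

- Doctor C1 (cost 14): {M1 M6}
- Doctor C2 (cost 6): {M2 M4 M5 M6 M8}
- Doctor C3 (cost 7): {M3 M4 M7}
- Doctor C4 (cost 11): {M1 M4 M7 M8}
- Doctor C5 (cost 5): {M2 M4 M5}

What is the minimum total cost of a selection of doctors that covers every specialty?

C2, C3, C4 together cover every specialty (C2 ∪ C3 ∪ C4 = {M1, M2, M3, M4, M5, M6, M7, M8}); total cost 6 + 7 + 11 = 24.
No covering selection has total cost below 24.

24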